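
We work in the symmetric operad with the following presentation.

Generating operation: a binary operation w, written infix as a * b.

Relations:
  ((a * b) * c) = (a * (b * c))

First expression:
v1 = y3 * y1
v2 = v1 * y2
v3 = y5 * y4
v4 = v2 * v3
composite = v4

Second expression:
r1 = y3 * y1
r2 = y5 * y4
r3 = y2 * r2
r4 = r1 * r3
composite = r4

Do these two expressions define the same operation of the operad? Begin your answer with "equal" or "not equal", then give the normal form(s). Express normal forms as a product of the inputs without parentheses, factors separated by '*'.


equal — both sides give y3 * y1 * y2 * y5 * y4


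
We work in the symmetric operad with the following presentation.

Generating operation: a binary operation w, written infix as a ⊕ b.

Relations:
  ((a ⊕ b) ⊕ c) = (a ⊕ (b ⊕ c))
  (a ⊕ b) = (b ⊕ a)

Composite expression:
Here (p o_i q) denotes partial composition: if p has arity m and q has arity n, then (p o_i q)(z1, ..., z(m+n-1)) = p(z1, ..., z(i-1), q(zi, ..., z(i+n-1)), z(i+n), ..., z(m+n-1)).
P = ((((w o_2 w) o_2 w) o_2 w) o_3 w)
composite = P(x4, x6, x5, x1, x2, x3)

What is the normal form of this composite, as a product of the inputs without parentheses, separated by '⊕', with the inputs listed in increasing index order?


With w associative and commutative, the x-input set is all that matters.
(x5 ⊕ x1) collapses to x5 ⊕ x1
(x6 ⊕ (x5 ⊕ x1)) collapses to x6 ⊕ x5 ⊕ x1
((x6 ⊕ (x5 ⊕ x1)) ⊕ x2) collapses to x6 ⊕ x5 ⊕ x1 ⊕ x2
(((x6 ⊕ (x5 ⊕ x1)) ⊕ x2) ⊕ x3) collapses to x6 ⊕ x5 ⊕ x1 ⊕ x2 ⊕ x3
(x4 ⊕ (((x6 ⊕ (x5 ⊕ x1)) ⊕ x2) ⊕ x3)) collapses to x4 ⊕ x6 ⊕ x5 ⊕ x1 ⊕ x2 ⊕ x3
sorting the factors by input index: x1 ⊕ x2 ⊕ x3 ⊕ x4 ⊕ x5 ⊕ x6

x1 ⊕ x2 ⊕ x3 ⊕ x4 ⊕ x5 ⊕ x6


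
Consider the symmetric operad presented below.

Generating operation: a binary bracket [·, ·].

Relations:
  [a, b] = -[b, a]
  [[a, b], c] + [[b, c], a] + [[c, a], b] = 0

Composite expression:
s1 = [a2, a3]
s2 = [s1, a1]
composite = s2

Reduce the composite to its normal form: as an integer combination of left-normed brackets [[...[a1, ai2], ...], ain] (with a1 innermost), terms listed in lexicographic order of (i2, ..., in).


Antisymmetry and Jacobi reduce to a1-anchored left-normed brackets.
Composite bracket: [[a2, a3], a1]
The bracket unfolds into 4 signed words via [a, b] = ab - ba (2^2 = 4).
Words beginning with a1 determine it all:
  sign of a1a2a3 is -1, so it contributes -[[a1, a2], a3]
  sign of a1a3a2 is +1, so it contributes +[[a1, a3], a2]

-[[a1, a2], a3] + [[a1, a3], a2]


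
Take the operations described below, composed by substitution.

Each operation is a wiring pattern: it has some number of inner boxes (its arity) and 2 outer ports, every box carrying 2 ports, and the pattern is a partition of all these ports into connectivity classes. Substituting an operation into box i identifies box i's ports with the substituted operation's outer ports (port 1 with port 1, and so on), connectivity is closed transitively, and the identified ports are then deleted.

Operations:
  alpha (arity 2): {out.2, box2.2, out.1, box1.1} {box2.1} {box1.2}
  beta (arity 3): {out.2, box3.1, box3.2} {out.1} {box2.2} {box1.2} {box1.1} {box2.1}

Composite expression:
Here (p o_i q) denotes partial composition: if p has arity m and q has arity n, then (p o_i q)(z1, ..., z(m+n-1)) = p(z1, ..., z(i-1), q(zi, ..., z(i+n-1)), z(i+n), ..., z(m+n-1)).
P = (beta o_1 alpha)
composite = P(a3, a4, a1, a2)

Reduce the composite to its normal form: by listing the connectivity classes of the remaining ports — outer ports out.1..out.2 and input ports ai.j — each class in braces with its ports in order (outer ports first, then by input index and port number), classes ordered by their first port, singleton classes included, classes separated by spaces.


{out.1} {out.2, a2.1, a2.2} {a1.1} {a1.2} {a3.1, a4.2} {a3.2} {a4.1}

Two ports join when wires chain via beta-identified ports.
after alpha, the pattern on (a3, a4) reads {out.1, out.2, a3.1, a4.2} {a3.2} {a4.1} (out.j = its outer ports)
after beta, the pattern on (a3, a4, a1, a2) reads {out.1} {out.2, a2.1, a2.2} {a1.1} {a1.2} {a3.1, a4.2} {a3.2} {a4.1} (out.j = its outer ports)


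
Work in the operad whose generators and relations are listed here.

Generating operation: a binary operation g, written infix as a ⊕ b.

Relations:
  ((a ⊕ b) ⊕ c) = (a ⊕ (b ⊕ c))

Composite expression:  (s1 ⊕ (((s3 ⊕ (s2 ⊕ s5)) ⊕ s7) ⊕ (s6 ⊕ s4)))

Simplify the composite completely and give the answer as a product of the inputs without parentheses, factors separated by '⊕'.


Under associativity of g, the answer is the s's in reading order.
(s2 ⊕ s5) unparenthesizes to s2 ⊕ s5
(s3 ⊕ (s2 ⊕ s5)) unparenthesizes to s3 ⊕ s2 ⊕ s5
((s3 ⊕ (s2 ⊕ s5)) ⊕ s7) unparenthesizes to s3 ⊕ s2 ⊕ s5 ⊕ s7
(s6 ⊕ s4) unparenthesizes to s6 ⊕ s4
(((s3 ⊕ (s2 ⊕ s5)) ⊕ s7) ⊕ (s6 ⊕ s4)) unparenthesizes to s3 ⊕ s2 ⊕ s5 ⊕ s7 ⊕ s6 ⊕ s4
(s1 ⊕ (((s3 ⊕ (s2 ⊕ s5)) ⊕ s7) ⊕ (s6 ⊕ s4))) unparenthesizes to s1 ⊕ s3 ⊕ s2 ⊕ s5 ⊕ s7 ⊕ s6 ⊕ s4

s1 ⊕ s3 ⊕ s2 ⊕ s5 ⊕ s7 ⊕ s6 ⊕ s4


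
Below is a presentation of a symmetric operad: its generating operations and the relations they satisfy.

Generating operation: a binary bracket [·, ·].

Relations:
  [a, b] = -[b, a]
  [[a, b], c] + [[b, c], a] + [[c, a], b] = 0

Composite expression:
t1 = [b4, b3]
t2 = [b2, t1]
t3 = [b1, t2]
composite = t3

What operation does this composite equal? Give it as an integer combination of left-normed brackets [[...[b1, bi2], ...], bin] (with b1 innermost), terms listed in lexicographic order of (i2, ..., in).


A multilinear Lie element is pinned by b1-initial words (b1 innermost).
Composite bracket: [b1, [b2, [b4, b3]]]
Applying ab - ba throughout gives 8 signed words (2^3 = 8).
Coefficients come from the b1-initial words:
  b1b2b3b4 appears with sign -1, giving the term -[[[b1, b2], b3], b4]
  b1b2b4b3 appears with sign +1, giving the term +[[[b1, b2], b4], b3]
  b1b3b4b2 appears with sign +1, giving the term +[[[b1, b3], b4], b2]
  b1b4b3b2 appears with sign -1, giving the term -[[[b1, b4], b3], b2]

-[[[b1, b2], b3], b4] + [[[b1, b2], b4], b3] + [[[b1, b3], b4], b2] - [[[b1, b4], b3], b2]


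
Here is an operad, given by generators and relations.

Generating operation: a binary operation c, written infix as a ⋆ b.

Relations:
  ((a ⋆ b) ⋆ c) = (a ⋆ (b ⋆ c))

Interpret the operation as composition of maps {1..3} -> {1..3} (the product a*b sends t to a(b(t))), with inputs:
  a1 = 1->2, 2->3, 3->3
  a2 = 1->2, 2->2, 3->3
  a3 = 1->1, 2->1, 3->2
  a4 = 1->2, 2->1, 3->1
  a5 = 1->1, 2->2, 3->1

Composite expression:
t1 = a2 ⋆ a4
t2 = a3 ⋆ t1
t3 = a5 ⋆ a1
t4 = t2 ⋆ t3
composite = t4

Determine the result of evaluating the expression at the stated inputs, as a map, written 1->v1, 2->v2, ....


(a2 ⋆ a4) = 1->2, 2->2, 3->2
(a3 ⋆ (a2 ⋆ a4)) = 1->1, 2->1, 3->1
(a5 ⋆ a1) = 1->2, 2->1, 3->1
((a3 ⋆ (a2 ⋆ a4)) ⋆ (a5 ⋆ a1)) = 1->1, 2->1, 3->1

1->1, 2->1, 3->1


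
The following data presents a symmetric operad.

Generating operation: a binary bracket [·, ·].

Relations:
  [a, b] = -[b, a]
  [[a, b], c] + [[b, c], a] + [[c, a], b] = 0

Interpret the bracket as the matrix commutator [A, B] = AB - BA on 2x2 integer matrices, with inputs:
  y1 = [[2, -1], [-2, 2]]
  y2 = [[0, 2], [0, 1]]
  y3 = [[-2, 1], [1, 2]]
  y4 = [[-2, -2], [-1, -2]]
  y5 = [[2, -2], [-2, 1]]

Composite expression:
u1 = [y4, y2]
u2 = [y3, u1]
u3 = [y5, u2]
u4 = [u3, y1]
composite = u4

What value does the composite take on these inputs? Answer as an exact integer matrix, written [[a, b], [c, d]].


[[-52, 16], [-32, 52]]

[y4, y2] = [[2, -2], [1, -2]]
[y3, [y4, y2]] = [[3, 4], [8, -3]]
[y5, [y3, [y4, y2]]] = [[-8, 16], [-20, 8]]
[[y5, [y3, [y4, y2]]], y1] = [[-52, 16], [-32, 52]]


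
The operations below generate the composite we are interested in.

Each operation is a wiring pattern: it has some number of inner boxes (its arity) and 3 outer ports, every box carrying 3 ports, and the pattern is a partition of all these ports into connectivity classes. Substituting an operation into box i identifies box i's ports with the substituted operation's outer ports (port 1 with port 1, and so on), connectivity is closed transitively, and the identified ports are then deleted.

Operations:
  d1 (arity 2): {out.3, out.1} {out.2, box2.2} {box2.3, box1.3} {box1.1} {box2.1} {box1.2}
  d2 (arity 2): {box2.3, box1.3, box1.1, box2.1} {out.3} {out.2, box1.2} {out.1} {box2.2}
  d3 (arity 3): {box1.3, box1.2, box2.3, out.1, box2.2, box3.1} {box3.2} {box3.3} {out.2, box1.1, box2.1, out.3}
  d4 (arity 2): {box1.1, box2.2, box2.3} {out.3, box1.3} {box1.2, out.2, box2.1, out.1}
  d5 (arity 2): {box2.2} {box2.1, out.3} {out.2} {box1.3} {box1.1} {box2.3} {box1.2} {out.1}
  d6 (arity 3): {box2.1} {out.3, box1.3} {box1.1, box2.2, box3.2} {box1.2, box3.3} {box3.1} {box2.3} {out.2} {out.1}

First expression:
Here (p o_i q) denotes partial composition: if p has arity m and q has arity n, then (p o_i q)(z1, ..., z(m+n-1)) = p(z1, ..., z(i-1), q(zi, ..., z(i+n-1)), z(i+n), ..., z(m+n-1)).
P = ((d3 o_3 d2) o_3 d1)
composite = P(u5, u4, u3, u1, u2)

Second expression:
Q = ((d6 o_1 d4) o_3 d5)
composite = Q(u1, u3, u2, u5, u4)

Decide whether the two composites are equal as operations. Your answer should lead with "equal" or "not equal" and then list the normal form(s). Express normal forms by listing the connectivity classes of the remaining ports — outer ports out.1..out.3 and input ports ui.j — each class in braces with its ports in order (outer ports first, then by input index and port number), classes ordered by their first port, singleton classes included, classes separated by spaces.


Reducing the first expression gives {out.1, u4.2, u4.3, u5.2, u5.3} {out.2, out.3, u4.1, u5.1} {u1.1} {u1.2} {u1.3, u3.3} {u2.1, u2.3} {u2.2} {u3.1} {u3.2}
Reducing the second expression gives {out.1} {out.2} {out.3, u1.3} {u1.1, u3.2, u3.3} {u1.2, u3.1, u4.2, u4.3} {u2.1} {u2.2} {u2.3} {u4.1} {u5.1} {u5.2} {u5.3}
They disagree, so not equal.

not equal: they reduce to {out.1, u4.2, u4.3, u5.2, u5.3} {out.2, out.3, u4.1, u5.1} {u1.1} {u1.2} {u1.3, u3.3} {u2.1, u2.3} {u2.2} {u3.1} {u3.2} and {out.1} {out.2} {out.3, u1.3} {u1.1, u3.2, u3.3} {u1.2, u3.1, u4.2, u4.3} {u2.1} {u2.2} {u2.3} {u4.1} {u5.1} {u5.2} {u5.3}


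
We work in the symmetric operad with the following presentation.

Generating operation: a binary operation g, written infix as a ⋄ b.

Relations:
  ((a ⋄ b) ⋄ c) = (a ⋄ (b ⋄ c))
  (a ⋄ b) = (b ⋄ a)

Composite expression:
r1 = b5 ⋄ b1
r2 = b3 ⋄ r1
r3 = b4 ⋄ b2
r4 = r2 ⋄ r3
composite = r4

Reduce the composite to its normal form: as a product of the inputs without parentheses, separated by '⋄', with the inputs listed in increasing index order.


b1 ⋄ b2 ⋄ b3 ⋄ b4 ⋄ b5


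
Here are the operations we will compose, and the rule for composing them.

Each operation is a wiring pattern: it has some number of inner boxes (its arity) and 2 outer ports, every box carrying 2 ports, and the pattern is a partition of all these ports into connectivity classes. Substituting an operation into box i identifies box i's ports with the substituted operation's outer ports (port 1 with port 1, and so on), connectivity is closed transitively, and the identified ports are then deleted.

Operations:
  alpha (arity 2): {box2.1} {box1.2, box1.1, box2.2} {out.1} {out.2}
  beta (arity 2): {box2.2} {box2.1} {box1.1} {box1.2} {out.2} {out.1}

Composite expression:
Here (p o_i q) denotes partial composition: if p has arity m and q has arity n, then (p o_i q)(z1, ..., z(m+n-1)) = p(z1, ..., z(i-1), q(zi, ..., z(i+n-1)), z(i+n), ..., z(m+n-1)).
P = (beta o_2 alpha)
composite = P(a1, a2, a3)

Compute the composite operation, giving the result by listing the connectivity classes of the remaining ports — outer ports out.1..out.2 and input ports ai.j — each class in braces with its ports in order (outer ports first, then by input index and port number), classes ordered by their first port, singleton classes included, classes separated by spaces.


{out.1} {out.2} {a1.1} {a1.2} {a2.1, a2.2, a3.2} {a3.1}

Treat the ports identified at beta as solder joints: merge, then drop.
composing alpha on (a2, a3), with out.j its own outer ports: {out.1} {out.2} {a2.1, a2.2, a3.2} {a3.1}
composing beta on (a1, a2, a3), with out.j its own outer ports: {out.1} {out.2} {a1.1} {a1.2} {a2.1, a2.2, a3.2} {a3.1}


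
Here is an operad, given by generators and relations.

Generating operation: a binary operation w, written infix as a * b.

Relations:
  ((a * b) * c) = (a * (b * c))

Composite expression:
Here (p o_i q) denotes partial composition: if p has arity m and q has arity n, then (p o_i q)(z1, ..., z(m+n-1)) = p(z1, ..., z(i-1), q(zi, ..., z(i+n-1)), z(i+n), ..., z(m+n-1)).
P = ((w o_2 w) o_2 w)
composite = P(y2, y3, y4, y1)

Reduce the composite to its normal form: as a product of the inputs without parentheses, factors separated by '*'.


y2 * y3 * y4 * y1

Under associativity of w, the answer is the y's in reading order.
(y3 * y4) spells out as y3 * y4
((y3 * y4) * y1) spells out as y3 * y4 * y1
(y2 * ((y3 * y4) * y1)) spells out as y2 * y3 * y4 * y1


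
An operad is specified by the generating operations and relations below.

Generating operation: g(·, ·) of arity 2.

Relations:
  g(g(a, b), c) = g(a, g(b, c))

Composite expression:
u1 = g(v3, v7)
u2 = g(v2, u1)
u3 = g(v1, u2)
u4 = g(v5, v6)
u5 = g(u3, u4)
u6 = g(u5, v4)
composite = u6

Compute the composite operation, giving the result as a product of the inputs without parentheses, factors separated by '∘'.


v1 ∘ v2 ∘ v3 ∘ v7 ∘ v5 ∘ v6 ∘ v4

Every regrouping of g is equal, so read the v-inputs in written order.
g(v3, v7) linearizes to v3 ∘ v7
g(v2, g(v3, v7)) linearizes to v2 ∘ v3 ∘ v7
g(v1, g(v2, g(v3, v7))) linearizes to v1 ∘ v2 ∘ v3 ∘ v7
g(v5, v6) linearizes to v5 ∘ v6
g(g(v1, g(v2, g(v3, v7))), g(v5, v6)) linearizes to v1 ∘ v2 ∘ v3 ∘ v7 ∘ v5 ∘ v6
g(g(g(v1, g(v2, g(v3, v7))), g(v5, v6)), v4) linearizes to v1 ∘ v2 ∘ v3 ∘ v7 ∘ v5 ∘ v6 ∘ v4


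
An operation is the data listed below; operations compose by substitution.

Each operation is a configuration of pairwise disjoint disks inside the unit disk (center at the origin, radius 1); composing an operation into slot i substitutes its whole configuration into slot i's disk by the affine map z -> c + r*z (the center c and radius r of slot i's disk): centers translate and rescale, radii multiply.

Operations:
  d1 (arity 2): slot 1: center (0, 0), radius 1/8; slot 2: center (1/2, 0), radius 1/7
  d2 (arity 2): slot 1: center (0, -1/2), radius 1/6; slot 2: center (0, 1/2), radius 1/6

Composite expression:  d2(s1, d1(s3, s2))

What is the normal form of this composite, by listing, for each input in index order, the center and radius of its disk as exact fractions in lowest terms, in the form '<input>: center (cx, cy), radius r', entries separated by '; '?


s1: center (0, -1/2), radius 1/6; s2: center (1/12, 1/2), radius 1/42; s3: center (0, 1/2), radius 1/48

Only the slot chain above each s matters under d2; compose those maps.
input s1: composing its 1 substitution step yields center (0, -1/2), radius 1/6
input s3: composing its 2 substitution steps yields center (0, 1/2), radius 1/48
input s2: composing its 2 substitution steps yields center (1/12, 1/2), radius 1/42


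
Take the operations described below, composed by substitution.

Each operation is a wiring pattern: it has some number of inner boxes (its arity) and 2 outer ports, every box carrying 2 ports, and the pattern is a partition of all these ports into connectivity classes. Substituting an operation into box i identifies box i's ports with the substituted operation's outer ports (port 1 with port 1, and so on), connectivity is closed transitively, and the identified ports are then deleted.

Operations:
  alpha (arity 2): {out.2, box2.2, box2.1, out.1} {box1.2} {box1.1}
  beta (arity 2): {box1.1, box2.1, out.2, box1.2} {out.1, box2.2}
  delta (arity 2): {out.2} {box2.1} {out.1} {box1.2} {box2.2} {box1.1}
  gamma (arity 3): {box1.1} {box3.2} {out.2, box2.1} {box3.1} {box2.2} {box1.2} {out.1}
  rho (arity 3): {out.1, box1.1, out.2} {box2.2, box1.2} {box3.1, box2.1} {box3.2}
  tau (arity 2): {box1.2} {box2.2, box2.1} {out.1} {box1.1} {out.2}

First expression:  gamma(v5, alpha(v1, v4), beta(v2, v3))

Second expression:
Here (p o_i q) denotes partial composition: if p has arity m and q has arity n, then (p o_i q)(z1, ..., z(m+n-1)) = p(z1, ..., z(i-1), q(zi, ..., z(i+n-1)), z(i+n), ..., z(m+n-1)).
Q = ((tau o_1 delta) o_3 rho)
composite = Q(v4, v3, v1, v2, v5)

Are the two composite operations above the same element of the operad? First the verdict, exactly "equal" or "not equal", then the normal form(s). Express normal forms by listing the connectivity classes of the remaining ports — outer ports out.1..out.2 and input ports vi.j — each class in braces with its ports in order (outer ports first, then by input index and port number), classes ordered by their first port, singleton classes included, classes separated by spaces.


not equal — first {out.1} {out.2, v4.1, v4.2} {v1.1} {v1.2} {v2.1, v2.2, v3.1} {v3.2} {v5.1} {v5.2}, second {out.1} {out.2} {v1.1} {v1.2, v2.2} {v2.1, v5.1} {v3.1} {v3.2} {v4.1} {v4.2} {v5.2}


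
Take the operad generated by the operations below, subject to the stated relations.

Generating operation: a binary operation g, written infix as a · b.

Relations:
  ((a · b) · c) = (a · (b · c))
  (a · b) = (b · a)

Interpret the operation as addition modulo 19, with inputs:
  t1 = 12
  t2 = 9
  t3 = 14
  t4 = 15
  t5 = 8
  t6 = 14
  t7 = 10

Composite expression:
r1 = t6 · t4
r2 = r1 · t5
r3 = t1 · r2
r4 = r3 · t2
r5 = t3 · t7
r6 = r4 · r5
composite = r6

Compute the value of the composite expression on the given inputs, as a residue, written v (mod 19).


6 (mod 19)

(t6 · t4) = 10
((t6 · t4) · t5) = 18
(t1 · ((t6 · t4) · t5)) = 11
((t1 · ((t6 · t4) · t5)) · t2) = 1
(t3 · t7) = 5
(((t1 · ((t6 · t4) · t5)) · t2) · (t3 · t7)) = 6


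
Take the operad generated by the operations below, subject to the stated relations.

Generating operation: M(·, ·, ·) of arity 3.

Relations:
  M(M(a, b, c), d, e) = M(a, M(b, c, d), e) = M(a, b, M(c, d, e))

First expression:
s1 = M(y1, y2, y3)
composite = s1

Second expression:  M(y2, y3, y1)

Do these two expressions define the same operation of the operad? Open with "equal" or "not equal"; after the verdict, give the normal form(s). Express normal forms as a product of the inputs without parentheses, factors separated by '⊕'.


not equal — first y1 ⊕ y2 ⊕ y3, second y2 ⊕ y3 ⊕ y1

The first composite normalizes to y1 ⊕ y2 ⊕ y3
The second composite normalizes to y2 ⊕ y3 ⊕ y1
They disagree, so not equal.


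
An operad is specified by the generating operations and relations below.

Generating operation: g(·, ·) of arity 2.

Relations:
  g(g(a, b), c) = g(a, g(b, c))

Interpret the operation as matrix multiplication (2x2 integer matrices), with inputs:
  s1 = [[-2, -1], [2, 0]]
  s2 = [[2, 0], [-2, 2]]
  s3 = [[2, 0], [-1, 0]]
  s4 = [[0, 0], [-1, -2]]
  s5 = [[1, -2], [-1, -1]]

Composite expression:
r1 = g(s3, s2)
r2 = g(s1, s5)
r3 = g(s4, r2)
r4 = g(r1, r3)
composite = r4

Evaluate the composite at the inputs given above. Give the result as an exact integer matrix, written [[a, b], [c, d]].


[[0, 0], [0, 0]]

g(s3, s2) = [[4, 0], [-2, 0]]
g(s1, s5) = [[-1, 5], [2, -4]]
g(s4, g(s1, s5)) = [[0, 0], [-3, 3]]
g(g(s3, s2), g(s4, g(s1, s5))) = [[0, 0], [0, 0]]


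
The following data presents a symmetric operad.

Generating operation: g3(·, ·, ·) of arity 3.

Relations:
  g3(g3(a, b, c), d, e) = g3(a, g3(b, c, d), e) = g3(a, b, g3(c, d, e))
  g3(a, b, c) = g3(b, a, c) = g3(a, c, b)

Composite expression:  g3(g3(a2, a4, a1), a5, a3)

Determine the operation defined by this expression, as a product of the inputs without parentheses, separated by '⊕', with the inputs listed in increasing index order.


a1 ⊕ a2 ⊕ a3 ⊕ a4 ⊕ a5

Reordering under g3 is free, so list the a-inputs canonically.
g3(a2, a4, a1) linearizes to a2 ⊕ a4 ⊕ a1
g3(g3(a2, a4, a1), a5, a3) linearizes to a2 ⊕ a4 ⊕ a1 ⊕ a5 ⊕ a3
putting the inputs in ascending order: a1 ⊕ a2 ⊕ a3 ⊕ a4 ⊕ a5


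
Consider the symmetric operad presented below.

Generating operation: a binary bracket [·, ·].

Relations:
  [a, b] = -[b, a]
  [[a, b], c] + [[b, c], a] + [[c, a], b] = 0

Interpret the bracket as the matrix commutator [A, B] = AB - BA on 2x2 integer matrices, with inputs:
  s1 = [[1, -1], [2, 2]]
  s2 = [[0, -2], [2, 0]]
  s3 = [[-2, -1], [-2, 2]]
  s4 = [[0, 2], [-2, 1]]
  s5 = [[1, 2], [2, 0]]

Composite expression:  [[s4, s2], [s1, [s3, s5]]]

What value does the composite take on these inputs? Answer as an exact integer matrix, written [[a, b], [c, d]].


[[6, -32], [32, -6]]


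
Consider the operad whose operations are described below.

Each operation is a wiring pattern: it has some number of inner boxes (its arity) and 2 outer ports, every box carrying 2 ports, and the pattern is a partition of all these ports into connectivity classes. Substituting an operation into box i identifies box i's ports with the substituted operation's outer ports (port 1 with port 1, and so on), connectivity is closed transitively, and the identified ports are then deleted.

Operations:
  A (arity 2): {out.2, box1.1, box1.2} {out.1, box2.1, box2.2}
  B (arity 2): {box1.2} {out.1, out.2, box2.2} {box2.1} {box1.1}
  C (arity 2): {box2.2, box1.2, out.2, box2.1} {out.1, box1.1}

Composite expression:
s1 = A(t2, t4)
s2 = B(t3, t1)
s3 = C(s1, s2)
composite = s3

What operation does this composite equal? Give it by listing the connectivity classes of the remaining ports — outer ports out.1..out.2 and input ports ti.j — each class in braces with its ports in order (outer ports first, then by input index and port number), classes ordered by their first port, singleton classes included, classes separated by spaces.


Substituting into C glues patterns; closure does the rest.
through A, on inputs (t2, t4): {out.1, t4.1, t4.2} {out.2, t2.1, t2.2} (out.j = stage outer ports)
through B, on inputs (t3, t1): {out.1, out.2, t1.2} {t1.1} {t3.1} {t3.2} (out.j = stage outer ports)
through C, on inputs (t2, t4, t3, t1): {out.1, t4.1, t4.2} {out.2, t1.2, t2.1, t2.2} {t1.1} {t3.1} {t3.2} (out.j = stage outer ports)

{out.1, t4.1, t4.2} {out.2, t1.2, t2.1, t2.2} {t1.1} {t3.1} {t3.2}


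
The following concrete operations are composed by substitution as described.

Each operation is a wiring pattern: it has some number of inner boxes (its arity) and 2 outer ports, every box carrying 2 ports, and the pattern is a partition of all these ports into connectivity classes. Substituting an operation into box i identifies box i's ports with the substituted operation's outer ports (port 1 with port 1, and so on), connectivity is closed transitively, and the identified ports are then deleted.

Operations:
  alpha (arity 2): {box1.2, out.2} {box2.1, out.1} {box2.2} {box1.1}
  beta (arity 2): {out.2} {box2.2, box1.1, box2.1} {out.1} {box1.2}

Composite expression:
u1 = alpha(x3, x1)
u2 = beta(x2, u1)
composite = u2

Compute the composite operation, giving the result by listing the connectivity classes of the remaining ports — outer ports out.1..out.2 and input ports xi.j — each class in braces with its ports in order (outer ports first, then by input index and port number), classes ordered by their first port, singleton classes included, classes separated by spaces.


{out.1} {out.2} {x1.1, x2.1, x3.2} {x1.2} {x2.2} {x3.1}

Reachability decides: close wires over beta-identified ports.
alpha over (x3, x1) gives {out.1, x1.1} {out.2, x3.2} {x1.2} {x3.1}, out.j being that stage's outer ports
beta over (x2, x3, x1) gives {out.1} {out.2} {x1.1, x2.1, x3.2} {x1.2} {x2.2} {x3.1}, out.j being that stage's outer ports


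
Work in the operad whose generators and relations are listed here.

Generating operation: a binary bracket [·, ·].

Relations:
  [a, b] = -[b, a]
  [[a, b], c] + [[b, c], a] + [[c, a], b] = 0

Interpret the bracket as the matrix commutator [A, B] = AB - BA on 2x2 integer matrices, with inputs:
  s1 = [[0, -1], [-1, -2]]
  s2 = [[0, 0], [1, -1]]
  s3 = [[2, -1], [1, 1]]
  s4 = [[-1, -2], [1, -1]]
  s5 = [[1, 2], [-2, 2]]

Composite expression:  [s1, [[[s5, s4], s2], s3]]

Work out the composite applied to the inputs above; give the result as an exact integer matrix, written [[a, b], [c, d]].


[s5, s4] = [[-2, 2], [1, 2]]
[[s5, s4], s2] = [[2, -2], [5, -2]]
[[[s5, s4], s2], s3] = [[3, -2], [1, -3]]
[s1, [[[s5, s4], s2], s3]] = [[-3, 2], [-8, 3]]

[[-3, 2], [-8, 3]]


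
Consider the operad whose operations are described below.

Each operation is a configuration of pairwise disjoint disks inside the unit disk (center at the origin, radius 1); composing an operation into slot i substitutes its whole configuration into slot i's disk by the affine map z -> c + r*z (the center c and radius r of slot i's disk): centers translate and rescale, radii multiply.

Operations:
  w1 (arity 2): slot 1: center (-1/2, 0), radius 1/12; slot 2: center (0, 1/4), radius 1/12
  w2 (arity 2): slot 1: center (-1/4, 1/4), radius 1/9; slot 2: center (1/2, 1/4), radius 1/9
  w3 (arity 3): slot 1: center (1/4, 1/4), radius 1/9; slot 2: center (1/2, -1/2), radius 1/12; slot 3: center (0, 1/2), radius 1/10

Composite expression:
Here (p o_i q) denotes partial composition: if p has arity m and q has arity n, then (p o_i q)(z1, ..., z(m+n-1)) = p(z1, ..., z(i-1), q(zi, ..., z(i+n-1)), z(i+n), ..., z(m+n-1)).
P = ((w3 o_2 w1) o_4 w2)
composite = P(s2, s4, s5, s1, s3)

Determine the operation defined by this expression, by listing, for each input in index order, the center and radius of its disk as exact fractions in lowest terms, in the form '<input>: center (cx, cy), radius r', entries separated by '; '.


s1: center (-1/40, 21/40), radius 1/90; s2: center (1/4, 1/4), radius 1/9; s3: center (1/20, 21/40), radius 1/90; s4: center (11/24, -1/2), radius 1/144; s5: center (1/2, -23/48), radius 1/144

Below w3, radii multiply path by path; the s-disk centers shift.
s2 passes through 1 substitution, ending at center (1/4, 1/4), radius 1/9
s4 passes through 2 substitutions, ending at center (11/24, -1/2), radius 1/144
s5 passes through 2 substitutions, ending at center (1/2, -23/48), radius 1/144
s1 passes through 2 substitutions, ending at center (-1/40, 21/40), radius 1/90
s3 passes through 2 substitutions, ending at center (1/20, 21/40), radius 1/90


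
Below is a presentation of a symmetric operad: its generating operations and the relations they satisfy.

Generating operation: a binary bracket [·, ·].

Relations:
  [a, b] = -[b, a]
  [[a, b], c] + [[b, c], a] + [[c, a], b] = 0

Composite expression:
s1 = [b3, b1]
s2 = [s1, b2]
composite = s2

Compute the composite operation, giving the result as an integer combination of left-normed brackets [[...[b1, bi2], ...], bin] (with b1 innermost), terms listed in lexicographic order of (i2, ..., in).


Expand each bracket as ab - ba; the b1-initial words give the coefficients.
Composite bracket: [[b3, b1], b2]
The bracket unfolds into 4 signed words via [a, b] = ab - ba (2^2 = 4).
Only words starting with b1 matter:
  sign of b1b3b2 is -1, so it contributes -[[b1, b3], b2]

-[[b1, b3], b2]


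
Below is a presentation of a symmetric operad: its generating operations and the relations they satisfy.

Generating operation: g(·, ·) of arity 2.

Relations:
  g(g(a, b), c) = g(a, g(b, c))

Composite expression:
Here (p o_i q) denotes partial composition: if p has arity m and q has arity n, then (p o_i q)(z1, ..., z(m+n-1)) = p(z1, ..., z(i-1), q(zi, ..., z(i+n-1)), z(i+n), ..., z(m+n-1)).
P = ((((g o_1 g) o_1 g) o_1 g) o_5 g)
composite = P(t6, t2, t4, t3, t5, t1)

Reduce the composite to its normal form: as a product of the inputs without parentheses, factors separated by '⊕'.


Associativity of g dissolves the nesting; only the t-input order survives.
g(t6, t2) linearizes to t6 ⊕ t2
g(g(t6, t2), t4) linearizes to t6 ⊕ t2 ⊕ t4
g(g(g(t6, t2), t4), t3) linearizes to t6 ⊕ t2 ⊕ t4 ⊕ t3
g(t5, t1) linearizes to t5 ⊕ t1
g(g(g(g(t6, t2), t4), t3), g(t5, t1)) linearizes to t6 ⊕ t2 ⊕ t4 ⊕ t3 ⊕ t5 ⊕ t1

t6 ⊕ t2 ⊕ t4 ⊕ t3 ⊕ t5 ⊕ t1


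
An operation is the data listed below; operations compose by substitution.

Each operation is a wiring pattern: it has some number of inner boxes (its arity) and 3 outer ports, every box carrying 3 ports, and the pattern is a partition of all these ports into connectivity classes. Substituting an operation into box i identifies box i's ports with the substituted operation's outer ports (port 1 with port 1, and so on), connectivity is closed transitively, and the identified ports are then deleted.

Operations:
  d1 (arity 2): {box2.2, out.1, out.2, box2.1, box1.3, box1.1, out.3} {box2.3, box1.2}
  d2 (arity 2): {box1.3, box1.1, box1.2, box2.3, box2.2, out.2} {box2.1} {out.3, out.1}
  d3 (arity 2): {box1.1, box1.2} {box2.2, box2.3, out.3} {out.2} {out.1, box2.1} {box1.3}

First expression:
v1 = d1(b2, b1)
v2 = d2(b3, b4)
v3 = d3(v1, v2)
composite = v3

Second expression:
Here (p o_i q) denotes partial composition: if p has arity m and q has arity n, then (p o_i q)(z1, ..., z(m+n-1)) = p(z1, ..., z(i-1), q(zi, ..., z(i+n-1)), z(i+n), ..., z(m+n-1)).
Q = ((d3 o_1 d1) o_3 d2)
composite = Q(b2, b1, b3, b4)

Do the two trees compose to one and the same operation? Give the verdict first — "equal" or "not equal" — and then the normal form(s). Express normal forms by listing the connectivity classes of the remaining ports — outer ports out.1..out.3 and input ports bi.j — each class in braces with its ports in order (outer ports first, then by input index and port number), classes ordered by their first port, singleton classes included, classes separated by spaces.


equal — both sides give {out.1, out.3, b3.1, b3.2, b3.3, b4.2, b4.3} {out.2} {b1.1, b1.2, b2.1, b2.3} {b1.3, b2.2} {b4.1}

Normal form of the first expression: {out.1, out.3, b3.1, b3.2, b3.3, b4.2, b4.3} {out.2} {b1.1, b1.2, b2.1, b2.3} {b1.3, b2.2} {b4.1}
Normal form of the second expression: {out.1, out.3, b3.1, b3.2, b3.3, b4.2, b4.3} {out.2} {b1.1, b1.2, b2.1, b2.3} {b1.3, b2.2} {b4.1}
The forms coincide; equal.


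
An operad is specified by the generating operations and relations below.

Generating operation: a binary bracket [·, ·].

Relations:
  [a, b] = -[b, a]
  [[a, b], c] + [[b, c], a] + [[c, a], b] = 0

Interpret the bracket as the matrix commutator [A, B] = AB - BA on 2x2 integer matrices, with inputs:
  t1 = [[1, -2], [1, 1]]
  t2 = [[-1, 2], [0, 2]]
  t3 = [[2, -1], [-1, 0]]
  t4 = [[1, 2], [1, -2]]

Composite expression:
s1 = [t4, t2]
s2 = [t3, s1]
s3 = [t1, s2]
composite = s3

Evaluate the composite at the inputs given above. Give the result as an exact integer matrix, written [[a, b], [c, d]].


[[-40, 60], [30, 40]]

[t4, t2] = [[-2, 12], [-3, 2]]
[t3, [t4, t2]] = [[15, 20], [10, -15]]
[t1, [t3, [t4, t2]]] = [[-40, 60], [30, 40]]


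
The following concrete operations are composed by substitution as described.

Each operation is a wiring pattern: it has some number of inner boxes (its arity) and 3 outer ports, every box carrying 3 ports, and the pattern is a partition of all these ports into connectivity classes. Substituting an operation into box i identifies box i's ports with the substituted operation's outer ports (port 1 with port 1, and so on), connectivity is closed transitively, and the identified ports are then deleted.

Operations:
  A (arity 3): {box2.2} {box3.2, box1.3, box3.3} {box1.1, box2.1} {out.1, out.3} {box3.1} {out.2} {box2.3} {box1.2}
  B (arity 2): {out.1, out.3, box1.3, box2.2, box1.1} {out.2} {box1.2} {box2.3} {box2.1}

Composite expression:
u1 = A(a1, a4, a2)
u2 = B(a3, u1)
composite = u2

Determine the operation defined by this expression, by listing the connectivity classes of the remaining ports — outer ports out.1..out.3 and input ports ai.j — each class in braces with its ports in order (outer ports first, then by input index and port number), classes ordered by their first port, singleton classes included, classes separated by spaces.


{out.1, out.3, a3.1, a3.3} {out.2} {a1.1, a4.1} {a1.2} {a1.3, a2.2, a2.3} {a2.1} {a3.2} {a4.2} {a4.3}

Two ports join when wires chain via B-identified ports.
stage A: inputs (a1, a4, a2), connectivity {out.1, out.3} {out.2} {a1.1, a4.1} {a1.2} {a1.3, a2.2, a2.3} {a2.1} {a4.2} {a4.3}, out.j its boundary
stage B: inputs (a3, a1, a4, a2), connectivity {out.1, out.3, a3.1, a3.3} {out.2} {a1.1, a4.1} {a1.2} {a1.3, a2.2, a2.3} {a2.1} {a3.2} {a4.2} {a4.3}, out.j its boundary


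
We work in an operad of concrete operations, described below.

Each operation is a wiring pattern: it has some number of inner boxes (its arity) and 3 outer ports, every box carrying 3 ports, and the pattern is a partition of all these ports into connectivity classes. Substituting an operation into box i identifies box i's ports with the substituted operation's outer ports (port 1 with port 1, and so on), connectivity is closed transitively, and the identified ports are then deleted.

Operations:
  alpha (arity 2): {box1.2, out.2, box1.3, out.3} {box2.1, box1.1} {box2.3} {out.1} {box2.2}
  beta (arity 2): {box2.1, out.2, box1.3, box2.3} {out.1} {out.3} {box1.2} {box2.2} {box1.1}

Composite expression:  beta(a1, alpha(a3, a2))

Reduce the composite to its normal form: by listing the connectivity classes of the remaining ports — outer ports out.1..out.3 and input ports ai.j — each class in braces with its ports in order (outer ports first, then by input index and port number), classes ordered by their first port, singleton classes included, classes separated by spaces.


{out.1} {out.2, a1.3, a3.2, a3.3} {out.3} {a1.1} {a1.2} {a2.1, a3.1} {a2.2} {a2.3}

Connectivity passes through glued beta-boundaries; trace each wire chain.
through alpha, on inputs (a3, a2): {out.1} {out.2, out.3, a3.2, a3.3} {a2.1, a3.1} {a2.2} {a2.3} (out.j = stage outer ports)
through beta, on inputs (a1, a3, a2): {out.1} {out.2, a1.3, a3.2, a3.3} {out.3} {a1.1} {a1.2} {a2.1, a3.1} {a2.2} {a2.3} (out.j = stage outer ports)


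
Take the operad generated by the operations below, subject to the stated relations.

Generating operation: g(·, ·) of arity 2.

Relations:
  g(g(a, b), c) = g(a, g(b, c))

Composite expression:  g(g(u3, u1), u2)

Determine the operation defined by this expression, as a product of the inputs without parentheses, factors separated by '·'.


u3 · u1 · u2

The g-tree's shape is irrelevant; the u-reading-order decides.
g(u3, u1) reduces to u3 · u1
g(g(u3, u1), u2) reduces to u3 · u1 · u2


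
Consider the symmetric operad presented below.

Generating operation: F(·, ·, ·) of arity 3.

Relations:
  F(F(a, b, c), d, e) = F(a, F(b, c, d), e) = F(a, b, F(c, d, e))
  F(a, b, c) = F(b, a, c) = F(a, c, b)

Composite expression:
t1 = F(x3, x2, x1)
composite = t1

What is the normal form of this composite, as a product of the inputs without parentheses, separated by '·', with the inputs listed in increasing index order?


Any arrangement under F is one operation, so sort the x-inputs.
F(x3, x2, x1) reduces to x3 · x2 · x1
rearranged into index order: x1 · x2 · x3

x1 · x2 · x3


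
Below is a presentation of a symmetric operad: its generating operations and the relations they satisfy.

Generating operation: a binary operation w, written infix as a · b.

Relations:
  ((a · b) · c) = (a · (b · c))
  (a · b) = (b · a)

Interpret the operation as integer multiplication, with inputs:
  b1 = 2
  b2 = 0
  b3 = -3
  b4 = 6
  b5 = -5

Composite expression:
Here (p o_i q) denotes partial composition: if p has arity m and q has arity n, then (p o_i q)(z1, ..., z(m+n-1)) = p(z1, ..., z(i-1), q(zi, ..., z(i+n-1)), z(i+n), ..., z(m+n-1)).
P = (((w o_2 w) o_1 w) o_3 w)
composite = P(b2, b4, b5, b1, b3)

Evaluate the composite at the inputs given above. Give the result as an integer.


0

(b2 · b4) = 0
(b5 · b1) = -10
((b5 · b1) · b3) = 30
((b2 · b4) · ((b5 · b1) · b3)) = 0


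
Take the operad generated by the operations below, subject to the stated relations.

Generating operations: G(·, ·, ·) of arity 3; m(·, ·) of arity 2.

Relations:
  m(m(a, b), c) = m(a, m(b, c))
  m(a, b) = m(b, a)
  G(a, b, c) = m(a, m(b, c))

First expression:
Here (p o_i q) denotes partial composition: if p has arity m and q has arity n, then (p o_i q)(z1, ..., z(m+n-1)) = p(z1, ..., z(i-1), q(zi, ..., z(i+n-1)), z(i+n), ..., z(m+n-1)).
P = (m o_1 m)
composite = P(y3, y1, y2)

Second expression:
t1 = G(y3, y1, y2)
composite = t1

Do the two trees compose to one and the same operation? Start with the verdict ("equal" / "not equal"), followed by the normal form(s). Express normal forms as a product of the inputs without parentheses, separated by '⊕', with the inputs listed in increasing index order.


equal; the common form is y1 ⊕ y2 ⊕ y3

The first expression, normalized: y1 ⊕ y2 ⊕ y3
The second expression, normalized: y1 ⊕ y2 ⊕ y3
Identical normal forms: equal.


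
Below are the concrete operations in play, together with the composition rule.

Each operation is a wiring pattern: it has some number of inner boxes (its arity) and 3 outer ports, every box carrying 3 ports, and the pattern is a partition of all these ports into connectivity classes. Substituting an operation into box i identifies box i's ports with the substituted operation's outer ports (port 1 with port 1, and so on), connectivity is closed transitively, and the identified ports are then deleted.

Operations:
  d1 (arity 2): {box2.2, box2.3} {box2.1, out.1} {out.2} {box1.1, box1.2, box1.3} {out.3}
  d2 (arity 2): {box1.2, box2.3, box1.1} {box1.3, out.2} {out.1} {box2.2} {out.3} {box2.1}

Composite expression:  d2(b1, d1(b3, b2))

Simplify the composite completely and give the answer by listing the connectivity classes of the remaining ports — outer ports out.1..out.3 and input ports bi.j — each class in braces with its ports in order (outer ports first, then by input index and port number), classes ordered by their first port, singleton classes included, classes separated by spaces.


{out.1} {out.2, b1.3} {out.3} {b1.1, b1.2} {b2.1} {b2.2, b2.3} {b3.1, b3.2, b3.3}


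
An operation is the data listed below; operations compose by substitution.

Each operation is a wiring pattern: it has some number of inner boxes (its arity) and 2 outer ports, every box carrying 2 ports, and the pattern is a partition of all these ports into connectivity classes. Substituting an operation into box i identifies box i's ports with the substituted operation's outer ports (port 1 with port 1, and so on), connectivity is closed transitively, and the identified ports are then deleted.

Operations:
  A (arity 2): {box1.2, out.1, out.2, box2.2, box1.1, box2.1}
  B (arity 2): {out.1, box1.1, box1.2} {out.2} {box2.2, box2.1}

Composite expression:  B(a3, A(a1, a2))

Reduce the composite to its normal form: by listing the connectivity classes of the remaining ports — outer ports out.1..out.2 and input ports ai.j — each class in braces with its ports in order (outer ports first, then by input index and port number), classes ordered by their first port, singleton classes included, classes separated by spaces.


Treat the ports identified at B as solder joints: merge, then drop.
composing A on (a1, a2), with out.j its own outer ports: {out.1, out.2, a1.1, a1.2, a2.1, a2.2}
composing B on (a3, a1, a2), with out.j its own outer ports: {out.1, a3.1, a3.2} {out.2} {a1.1, a1.2, a2.1, a2.2}

{out.1, a3.1, a3.2} {out.2} {a1.1, a1.2, a2.1, a2.2}


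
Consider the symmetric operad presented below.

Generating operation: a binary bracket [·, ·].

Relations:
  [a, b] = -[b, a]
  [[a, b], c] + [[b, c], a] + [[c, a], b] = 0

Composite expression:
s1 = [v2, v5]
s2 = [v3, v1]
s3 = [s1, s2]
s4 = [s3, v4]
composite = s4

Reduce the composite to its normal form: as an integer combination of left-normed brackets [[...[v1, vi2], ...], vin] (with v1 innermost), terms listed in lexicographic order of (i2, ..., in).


Left-normed coefficients sit on the v1-initial expansion words.
Composite bracket: [[[v2, v5], [v3, v1]], v4]
Expanding via [a, b] = ab - ba: 16 signed words (2^4 = 16).
Only words starting with v1 matter:
  from v1v3v2v5v4, sign +1: term +[[[[v1, v3], v2], v5], v4]
  from v1v3v5v2v4, sign -1: term -[[[[v1, v3], v5], v2], v4]

[[[[v1, v3], v2], v5], v4] - [[[[v1, v3], v5], v2], v4]
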